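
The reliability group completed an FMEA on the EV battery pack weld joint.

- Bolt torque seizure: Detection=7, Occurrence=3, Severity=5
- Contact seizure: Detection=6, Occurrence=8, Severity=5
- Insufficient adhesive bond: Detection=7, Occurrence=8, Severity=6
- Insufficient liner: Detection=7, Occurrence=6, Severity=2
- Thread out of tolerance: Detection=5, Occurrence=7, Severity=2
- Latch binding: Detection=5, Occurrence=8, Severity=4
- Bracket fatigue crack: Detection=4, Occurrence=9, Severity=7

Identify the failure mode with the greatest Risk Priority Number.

RPN = Severity × Occurrence × Detection:
  Bolt torque seizure: 5 × 3 × 7 = 105
  Contact seizure: 5 × 8 × 6 = 240
  Insufficient adhesive bond: 6 × 8 × 7 = 336
  Insufficient liner: 2 × 6 × 7 = 84
  Thread out of tolerance: 2 × 7 × 5 = 70
  Latch binding: 4 × 8 × 5 = 160
  Bracket fatigue crack: 7 × 9 × 4 = 252
Highest RPN is 336 → Insufficient adhesive bond.

Insufficient adhesive bond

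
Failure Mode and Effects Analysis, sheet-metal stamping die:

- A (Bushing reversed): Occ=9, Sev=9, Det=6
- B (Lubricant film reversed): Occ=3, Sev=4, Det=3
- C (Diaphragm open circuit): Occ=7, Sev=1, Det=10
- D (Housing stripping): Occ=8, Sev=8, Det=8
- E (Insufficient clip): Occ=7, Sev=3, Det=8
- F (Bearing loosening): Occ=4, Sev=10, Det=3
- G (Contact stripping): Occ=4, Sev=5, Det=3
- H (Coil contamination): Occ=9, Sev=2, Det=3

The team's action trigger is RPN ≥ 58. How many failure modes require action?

6

RPN = Severity × Occurrence × Detection:
  A: 9 × 9 × 6 = 486
  B: 4 × 3 × 3 = 36
  C: 1 × 7 × 10 = 70
  D: 8 × 8 × 8 = 512
  E: 3 × 7 × 8 = 168
  F: 10 × 4 × 3 = 120
  G: 5 × 4 × 3 = 60
  H: 2 × 9 × 3 = 54
Modes with RPN ≥ 58: A (486), C (70), D (512), E (168), F (120), G (60) → 6.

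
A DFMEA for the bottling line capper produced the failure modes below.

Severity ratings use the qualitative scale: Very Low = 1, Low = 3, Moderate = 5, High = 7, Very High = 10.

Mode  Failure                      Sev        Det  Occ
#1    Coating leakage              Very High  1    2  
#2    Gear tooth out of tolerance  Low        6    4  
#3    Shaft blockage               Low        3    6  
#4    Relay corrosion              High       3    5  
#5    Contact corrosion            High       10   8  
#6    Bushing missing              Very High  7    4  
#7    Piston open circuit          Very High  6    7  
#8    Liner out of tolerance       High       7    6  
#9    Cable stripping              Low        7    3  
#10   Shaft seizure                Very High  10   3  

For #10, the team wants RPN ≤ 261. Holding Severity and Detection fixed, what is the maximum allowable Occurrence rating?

#10: S=10, O=3, D=10 → current RPN = 300.
Fixed product = 100. Need 100 × O ≤ 261, so O ≤ 261/100 = 2.61.
Maximum integer Occurrence rating = 2 (gives RPN 200; O=3 would give 300 > 261).

2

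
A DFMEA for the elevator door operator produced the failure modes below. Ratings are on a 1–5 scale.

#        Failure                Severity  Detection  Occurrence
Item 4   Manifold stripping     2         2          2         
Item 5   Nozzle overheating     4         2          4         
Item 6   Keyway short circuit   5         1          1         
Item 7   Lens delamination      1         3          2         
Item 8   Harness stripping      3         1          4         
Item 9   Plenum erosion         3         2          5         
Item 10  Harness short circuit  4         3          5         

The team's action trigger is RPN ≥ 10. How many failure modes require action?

RPN = Severity × Occurrence × Detection:
  Item 4: 2 × 2 × 2 = 8
  Item 5: 4 × 4 × 2 = 32
  Item 6: 5 × 1 × 1 = 5
  Item 7: 1 × 2 × 3 = 6
  Item 8: 3 × 4 × 1 = 12
  Item 9: 3 × 5 × 2 = 30
  Item 10: 4 × 5 × 3 = 60
Modes with RPN ≥ 10: Item 5 (32), Item 8 (12), Item 9 (30), Item 10 (60) → 4.

4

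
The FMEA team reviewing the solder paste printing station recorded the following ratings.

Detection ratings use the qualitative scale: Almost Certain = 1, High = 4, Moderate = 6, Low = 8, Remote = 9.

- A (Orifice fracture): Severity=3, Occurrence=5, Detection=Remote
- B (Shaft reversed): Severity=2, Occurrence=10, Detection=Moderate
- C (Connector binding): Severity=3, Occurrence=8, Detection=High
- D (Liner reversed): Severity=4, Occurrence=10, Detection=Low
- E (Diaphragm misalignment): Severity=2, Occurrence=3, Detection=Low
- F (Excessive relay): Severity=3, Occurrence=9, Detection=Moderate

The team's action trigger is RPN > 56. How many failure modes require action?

RPN = Severity × Occurrence × Detection:
  A: 3 × 5 × 9 = 135
  B: 2 × 10 × 6 = 120
  C: 3 × 8 × 4 = 96
  D: 4 × 10 × 8 = 320
  E: 2 × 3 × 8 = 48
  F: 3 × 9 × 6 = 162
Modes with RPN > 56: A (135), B (120), C (96), D (320), F (162) → 5.

5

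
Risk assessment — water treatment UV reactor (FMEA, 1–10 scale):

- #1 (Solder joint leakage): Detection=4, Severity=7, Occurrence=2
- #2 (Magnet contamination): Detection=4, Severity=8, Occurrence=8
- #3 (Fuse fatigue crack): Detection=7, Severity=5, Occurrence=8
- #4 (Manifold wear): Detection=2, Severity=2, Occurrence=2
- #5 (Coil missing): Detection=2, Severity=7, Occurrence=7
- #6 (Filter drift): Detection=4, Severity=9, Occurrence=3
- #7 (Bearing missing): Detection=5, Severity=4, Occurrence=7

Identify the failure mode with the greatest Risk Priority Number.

#3

RPN = Severity × Occurrence × Detection:
  #1: 7 × 2 × 4 = 56
  #2: 8 × 8 × 4 = 256
  #3: 5 × 8 × 7 = 280
  #4: 2 × 2 × 2 = 8
  #5: 7 × 7 × 2 = 98
  #6: 9 × 3 × 4 = 108
  #7: 4 × 7 × 5 = 140
Highest RPN is 280 → #3.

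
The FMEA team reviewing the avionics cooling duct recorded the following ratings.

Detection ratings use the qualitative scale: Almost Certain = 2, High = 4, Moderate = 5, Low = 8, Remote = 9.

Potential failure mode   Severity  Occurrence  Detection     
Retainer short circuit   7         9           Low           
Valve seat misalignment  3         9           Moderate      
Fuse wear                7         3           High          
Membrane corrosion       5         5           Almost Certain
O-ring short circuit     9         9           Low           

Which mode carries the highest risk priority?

O-ring short circuit

RPN = Severity × Occurrence × Detection:
  Retainer short circuit: 7 × 9 × 8 = 504
  Valve seat misalignment: 3 × 9 × 5 = 135
  Fuse wear: 7 × 3 × 4 = 84
  Membrane corrosion: 5 × 5 × 2 = 50
  O-ring short circuit: 9 × 9 × 8 = 648
Highest RPN is 648 → O-ring short circuit.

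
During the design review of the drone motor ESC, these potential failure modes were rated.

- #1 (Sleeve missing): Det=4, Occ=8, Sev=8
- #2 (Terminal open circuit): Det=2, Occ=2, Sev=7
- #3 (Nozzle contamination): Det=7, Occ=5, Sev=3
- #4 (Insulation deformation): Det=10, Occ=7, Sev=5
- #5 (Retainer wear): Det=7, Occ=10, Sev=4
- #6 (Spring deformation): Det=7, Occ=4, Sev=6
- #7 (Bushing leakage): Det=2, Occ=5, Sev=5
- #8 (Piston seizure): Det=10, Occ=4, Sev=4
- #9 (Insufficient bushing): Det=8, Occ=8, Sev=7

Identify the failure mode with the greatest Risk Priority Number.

RPN = Severity × Occurrence × Detection:
  #1: 8 × 8 × 4 = 256
  #2: 7 × 2 × 2 = 28
  #3: 3 × 5 × 7 = 105
  #4: 5 × 7 × 10 = 350
  #5: 4 × 10 × 7 = 280
  #6: 6 × 4 × 7 = 168
  #7: 5 × 5 × 2 = 50
  #8: 4 × 4 × 10 = 160
  #9: 7 × 8 × 8 = 448
Highest RPN is 448 → #9.

#9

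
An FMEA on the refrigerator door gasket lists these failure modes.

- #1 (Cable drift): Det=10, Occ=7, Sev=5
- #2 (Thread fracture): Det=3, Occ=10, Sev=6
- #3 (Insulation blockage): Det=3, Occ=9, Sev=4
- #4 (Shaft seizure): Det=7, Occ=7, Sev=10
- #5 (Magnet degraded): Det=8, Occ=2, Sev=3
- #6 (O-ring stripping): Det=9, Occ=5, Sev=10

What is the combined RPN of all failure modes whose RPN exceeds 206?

RPN = Severity × Occurrence × Detection:
  #1: 5 × 7 × 10 = 350
  #2: 6 × 10 × 3 = 180
  #3: 4 × 9 × 3 = 108
  #4: 10 × 7 × 7 = 490
  #5: 3 × 2 × 8 = 48
  #6: 10 × 5 × 9 = 450
RPN > 206: #1 (350), #4 (490), #6 (450).
Sum: 350 + 490 + 450 = 1290.

1290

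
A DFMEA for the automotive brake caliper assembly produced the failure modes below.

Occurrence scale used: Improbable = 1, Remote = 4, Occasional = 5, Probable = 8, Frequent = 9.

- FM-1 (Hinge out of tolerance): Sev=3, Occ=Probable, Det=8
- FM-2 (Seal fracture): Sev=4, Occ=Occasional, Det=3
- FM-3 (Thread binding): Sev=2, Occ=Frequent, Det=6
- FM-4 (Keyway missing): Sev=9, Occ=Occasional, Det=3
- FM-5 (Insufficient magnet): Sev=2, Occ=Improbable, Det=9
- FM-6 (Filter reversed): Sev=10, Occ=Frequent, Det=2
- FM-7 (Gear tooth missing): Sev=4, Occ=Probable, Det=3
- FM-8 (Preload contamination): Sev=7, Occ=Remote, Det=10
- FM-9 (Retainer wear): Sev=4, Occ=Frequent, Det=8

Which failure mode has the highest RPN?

FM-9

RPN = Severity × Occurrence × Detection:
  FM-1: 3 × 8 × 8 = 192
  FM-2: 4 × 5 × 3 = 60
  FM-3: 2 × 9 × 6 = 108
  FM-4: 9 × 5 × 3 = 135
  FM-5: 2 × 1 × 9 = 18
  FM-6: 10 × 9 × 2 = 180
  FM-7: 4 × 8 × 3 = 96
  FM-8: 7 × 4 × 10 = 280
  FM-9: 4 × 9 × 8 = 288
Highest RPN is 288 → FM-9.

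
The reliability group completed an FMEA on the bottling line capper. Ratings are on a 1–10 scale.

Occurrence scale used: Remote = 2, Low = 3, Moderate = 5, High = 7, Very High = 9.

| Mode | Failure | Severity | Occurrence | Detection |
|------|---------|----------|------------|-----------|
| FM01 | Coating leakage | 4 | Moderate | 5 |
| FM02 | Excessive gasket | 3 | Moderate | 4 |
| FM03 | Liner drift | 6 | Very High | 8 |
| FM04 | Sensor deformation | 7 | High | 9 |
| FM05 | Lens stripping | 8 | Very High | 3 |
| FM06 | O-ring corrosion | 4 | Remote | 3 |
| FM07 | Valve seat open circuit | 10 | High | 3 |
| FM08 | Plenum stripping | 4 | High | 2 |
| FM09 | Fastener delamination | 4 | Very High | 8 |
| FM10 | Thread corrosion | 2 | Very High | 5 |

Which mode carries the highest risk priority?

RPN = Severity × Occurrence × Detection:
  FM01: 4 × 5 × 5 = 100
  FM02: 3 × 5 × 4 = 60
  FM03: 6 × 9 × 8 = 432
  FM04: 7 × 7 × 9 = 441
  FM05: 8 × 9 × 3 = 216
  FM06: 4 × 2 × 3 = 24
  FM07: 10 × 7 × 3 = 210
  FM08: 4 × 7 × 2 = 56
  FM09: 4 × 9 × 8 = 288
  FM10: 2 × 9 × 5 = 90
Highest RPN is 441 → FM04.

FM04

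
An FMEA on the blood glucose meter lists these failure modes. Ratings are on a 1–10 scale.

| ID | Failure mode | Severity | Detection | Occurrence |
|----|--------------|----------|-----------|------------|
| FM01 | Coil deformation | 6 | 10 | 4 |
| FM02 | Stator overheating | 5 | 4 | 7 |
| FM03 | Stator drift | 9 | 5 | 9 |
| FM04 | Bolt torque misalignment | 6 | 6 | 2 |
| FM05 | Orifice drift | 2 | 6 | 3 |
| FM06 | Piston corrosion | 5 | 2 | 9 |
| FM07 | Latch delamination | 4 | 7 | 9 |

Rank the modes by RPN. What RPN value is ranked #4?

RPN = Severity × Occurrence × Detection:
  FM01: 6 × 4 × 10 = 240
  FM02: 5 × 7 × 4 = 140
  FM03: 9 × 9 × 5 = 405
  FM04: 6 × 2 × 6 = 72
  FM05: 2 × 3 × 6 = 36
  FM06: 5 × 9 × 2 = 90
  FM07: 4 × 9 × 7 = 252
Sorted descending: 405, 252, 240, 140, 90, 72, 36.
The fourth-highest RPN is 140 (FM02).

140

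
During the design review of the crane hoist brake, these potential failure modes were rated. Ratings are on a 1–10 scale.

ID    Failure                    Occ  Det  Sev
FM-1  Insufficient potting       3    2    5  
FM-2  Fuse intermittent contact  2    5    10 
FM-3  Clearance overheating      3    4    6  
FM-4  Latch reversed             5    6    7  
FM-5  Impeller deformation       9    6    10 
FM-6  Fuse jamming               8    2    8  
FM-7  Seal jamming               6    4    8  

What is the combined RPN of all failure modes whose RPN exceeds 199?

RPN = Severity × Occurrence × Detection:
  FM-1: 5 × 3 × 2 = 30
  FM-2: 10 × 2 × 5 = 100
  FM-3: 6 × 3 × 4 = 72
  FM-4: 7 × 5 × 6 = 210
  FM-5: 10 × 9 × 6 = 540
  FM-6: 8 × 8 × 2 = 128
  FM-7: 8 × 6 × 4 = 192
RPN > 199: FM-4 (210), FM-5 (540).
Sum: 210 + 540 = 750.

750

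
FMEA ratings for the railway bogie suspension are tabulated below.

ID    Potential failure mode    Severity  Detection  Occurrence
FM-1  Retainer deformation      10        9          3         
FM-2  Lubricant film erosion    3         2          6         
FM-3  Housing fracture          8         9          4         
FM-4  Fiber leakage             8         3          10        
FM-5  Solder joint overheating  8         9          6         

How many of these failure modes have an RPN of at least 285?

2

RPN = Severity × Occurrence × Detection:
  FM-1: 10 × 3 × 9 = 270
  FM-2: 3 × 6 × 2 = 36
  FM-3: 8 × 4 × 9 = 288
  FM-4: 8 × 10 × 3 = 240
  FM-5: 8 × 6 × 9 = 432
Modes with RPN ≥ 285: FM-3 (288), FM-5 (432) → 2.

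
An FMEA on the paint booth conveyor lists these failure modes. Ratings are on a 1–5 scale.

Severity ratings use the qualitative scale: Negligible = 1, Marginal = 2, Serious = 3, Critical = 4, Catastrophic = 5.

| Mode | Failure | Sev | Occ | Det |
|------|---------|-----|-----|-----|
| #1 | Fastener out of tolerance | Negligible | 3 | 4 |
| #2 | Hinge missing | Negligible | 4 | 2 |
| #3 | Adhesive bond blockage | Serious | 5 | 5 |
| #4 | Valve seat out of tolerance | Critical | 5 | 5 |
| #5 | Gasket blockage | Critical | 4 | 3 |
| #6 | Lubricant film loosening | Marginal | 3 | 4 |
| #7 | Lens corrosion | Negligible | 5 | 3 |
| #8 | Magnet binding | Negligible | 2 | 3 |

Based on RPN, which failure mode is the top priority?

RPN = Severity × Occurrence × Detection:
  #1: 1 × 3 × 4 = 12
  #2: 1 × 4 × 2 = 8
  #3: 3 × 5 × 5 = 75
  #4: 4 × 5 × 5 = 100
  #5: 4 × 4 × 3 = 48
  #6: 2 × 3 × 4 = 24
  #7: 1 × 5 × 3 = 15
  #8: 1 × 2 × 3 = 6
Highest RPN is 100 → #4.

#4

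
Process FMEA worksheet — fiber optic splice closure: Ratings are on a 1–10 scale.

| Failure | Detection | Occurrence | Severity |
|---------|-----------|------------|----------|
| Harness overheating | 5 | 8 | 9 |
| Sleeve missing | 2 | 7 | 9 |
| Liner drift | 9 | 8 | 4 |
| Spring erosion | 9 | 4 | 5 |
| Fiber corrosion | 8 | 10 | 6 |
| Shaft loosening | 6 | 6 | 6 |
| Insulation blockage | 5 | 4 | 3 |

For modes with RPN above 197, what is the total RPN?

1344

RPN = Severity × Occurrence × Detection:
  Harness overheating: 9 × 8 × 5 = 360
  Sleeve missing: 9 × 7 × 2 = 126
  Liner drift: 4 × 8 × 9 = 288
  Spring erosion: 5 × 4 × 9 = 180
  Fiber corrosion: 6 × 10 × 8 = 480
  Shaft loosening: 6 × 6 × 6 = 216
  Insulation blockage: 3 × 4 × 5 = 60
RPN > 197: Harness overheating (360), Liner drift (288), Fiber corrosion (480), Shaft loosening (216).
Sum: 360 + 288 + 480 + 216 = 1344.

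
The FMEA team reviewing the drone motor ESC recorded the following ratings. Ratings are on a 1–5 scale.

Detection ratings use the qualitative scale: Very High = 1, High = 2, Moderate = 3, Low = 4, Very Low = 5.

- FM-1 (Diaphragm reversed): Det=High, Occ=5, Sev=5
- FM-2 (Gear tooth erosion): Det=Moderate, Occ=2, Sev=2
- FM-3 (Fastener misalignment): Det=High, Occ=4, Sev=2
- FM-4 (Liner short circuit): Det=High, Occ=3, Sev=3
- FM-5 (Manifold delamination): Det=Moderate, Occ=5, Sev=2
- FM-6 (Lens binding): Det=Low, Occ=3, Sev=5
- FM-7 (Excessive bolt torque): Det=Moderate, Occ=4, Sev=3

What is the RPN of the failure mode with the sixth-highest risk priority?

RPN = Severity × Occurrence × Detection:
  FM-1: 5 × 5 × 2 = 50
  FM-2: 2 × 2 × 3 = 12
  FM-3: 2 × 4 × 2 = 16
  FM-4: 3 × 3 × 2 = 18
  FM-5: 2 × 5 × 3 = 30
  FM-6: 5 × 3 × 4 = 60
  FM-7: 3 × 4 × 3 = 36
Sorted descending: 60, 50, 36, 30, 18, 16, 12.
The sixth-highest RPN is 16 (FM-3).

16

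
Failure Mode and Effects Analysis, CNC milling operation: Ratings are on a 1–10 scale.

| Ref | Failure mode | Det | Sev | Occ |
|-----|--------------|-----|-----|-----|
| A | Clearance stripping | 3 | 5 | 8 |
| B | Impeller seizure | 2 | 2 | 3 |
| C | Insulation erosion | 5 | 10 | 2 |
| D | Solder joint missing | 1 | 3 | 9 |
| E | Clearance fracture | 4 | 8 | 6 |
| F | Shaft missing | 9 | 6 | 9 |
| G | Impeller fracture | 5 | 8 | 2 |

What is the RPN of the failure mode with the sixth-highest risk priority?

RPN = Severity × Occurrence × Detection:
  A: 5 × 8 × 3 = 120
  B: 2 × 3 × 2 = 12
  C: 10 × 2 × 5 = 100
  D: 3 × 9 × 1 = 27
  E: 8 × 6 × 4 = 192
  F: 6 × 9 × 9 = 486
  G: 8 × 2 × 5 = 80
Sorted descending: 486, 192, 120, 100, 80, 27, 12.
The sixth-highest RPN is 27 (D).

27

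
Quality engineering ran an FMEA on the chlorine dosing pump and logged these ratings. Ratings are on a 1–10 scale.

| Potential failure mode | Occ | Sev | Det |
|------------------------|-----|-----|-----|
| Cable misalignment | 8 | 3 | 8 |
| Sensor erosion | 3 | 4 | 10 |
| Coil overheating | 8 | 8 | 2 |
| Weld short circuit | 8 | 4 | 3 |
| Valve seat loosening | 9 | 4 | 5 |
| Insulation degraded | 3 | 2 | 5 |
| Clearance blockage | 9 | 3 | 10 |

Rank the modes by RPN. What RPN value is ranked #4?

RPN = Severity × Occurrence × Detection:
  Cable misalignment: 3 × 8 × 8 = 192
  Sensor erosion: 4 × 3 × 10 = 120
  Coil overheating: 8 × 8 × 2 = 128
  Weld short circuit: 4 × 8 × 3 = 96
  Valve seat loosening: 4 × 9 × 5 = 180
  Insulation degraded: 2 × 3 × 5 = 30
  Clearance blockage: 3 × 9 × 10 = 270
Sorted descending: 270, 192, 180, 128, 120, 96, 30.
The fourth-highest RPN is 128 (Coil overheating).

128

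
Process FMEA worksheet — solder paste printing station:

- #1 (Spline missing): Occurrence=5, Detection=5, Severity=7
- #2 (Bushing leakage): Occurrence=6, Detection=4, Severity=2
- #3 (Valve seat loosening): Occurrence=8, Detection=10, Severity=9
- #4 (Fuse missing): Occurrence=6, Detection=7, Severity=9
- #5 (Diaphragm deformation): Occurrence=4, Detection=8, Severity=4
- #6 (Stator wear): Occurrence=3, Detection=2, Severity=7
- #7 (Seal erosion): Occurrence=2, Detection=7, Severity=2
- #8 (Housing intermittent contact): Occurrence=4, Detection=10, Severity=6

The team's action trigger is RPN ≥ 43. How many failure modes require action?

RPN = Severity × Occurrence × Detection:
  #1: 7 × 5 × 5 = 175
  #2: 2 × 6 × 4 = 48
  #3: 9 × 8 × 10 = 720
  #4: 9 × 6 × 7 = 378
  #5: 4 × 4 × 8 = 128
  #6: 7 × 3 × 2 = 42
  #7: 2 × 2 × 7 = 28
  #8: 6 × 4 × 10 = 240
Modes with RPN ≥ 43: #1 (175), #2 (48), #3 (720), #4 (378), #5 (128), #8 (240) → 6.

6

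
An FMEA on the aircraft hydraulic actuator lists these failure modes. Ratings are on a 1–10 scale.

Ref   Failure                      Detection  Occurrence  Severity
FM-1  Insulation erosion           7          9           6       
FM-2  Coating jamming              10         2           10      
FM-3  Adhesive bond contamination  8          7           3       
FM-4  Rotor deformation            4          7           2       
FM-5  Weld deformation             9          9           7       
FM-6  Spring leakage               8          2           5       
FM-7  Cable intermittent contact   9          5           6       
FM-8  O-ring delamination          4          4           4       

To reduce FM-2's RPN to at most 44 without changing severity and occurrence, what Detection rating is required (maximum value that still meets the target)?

FM-2: S=10, O=2, D=10 → current RPN = 200.
Fixed product = 20. Need 20 × D ≤ 44, so D ≤ 44/20 = 2.20.
Maximum integer Detection rating = 2 (gives RPN 40; D=3 would give 60 > 44).

2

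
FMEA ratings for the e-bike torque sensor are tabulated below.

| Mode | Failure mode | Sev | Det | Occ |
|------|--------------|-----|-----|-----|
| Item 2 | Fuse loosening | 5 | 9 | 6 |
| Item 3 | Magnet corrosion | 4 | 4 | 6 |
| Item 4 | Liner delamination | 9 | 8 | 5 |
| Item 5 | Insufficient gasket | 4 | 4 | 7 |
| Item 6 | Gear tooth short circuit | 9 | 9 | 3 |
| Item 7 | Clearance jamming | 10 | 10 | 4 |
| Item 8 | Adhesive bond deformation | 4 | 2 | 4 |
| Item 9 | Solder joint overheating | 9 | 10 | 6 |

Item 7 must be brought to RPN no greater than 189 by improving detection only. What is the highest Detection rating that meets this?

Item 7: S=10, O=4, D=10 → current RPN = 400.
Fixed product = 40. Need 40 × D ≤ 189, so D ≤ 189/40 = 4.72.
Maximum integer Detection rating = 4 (gives RPN 160; D=5 would give 200 > 189).

4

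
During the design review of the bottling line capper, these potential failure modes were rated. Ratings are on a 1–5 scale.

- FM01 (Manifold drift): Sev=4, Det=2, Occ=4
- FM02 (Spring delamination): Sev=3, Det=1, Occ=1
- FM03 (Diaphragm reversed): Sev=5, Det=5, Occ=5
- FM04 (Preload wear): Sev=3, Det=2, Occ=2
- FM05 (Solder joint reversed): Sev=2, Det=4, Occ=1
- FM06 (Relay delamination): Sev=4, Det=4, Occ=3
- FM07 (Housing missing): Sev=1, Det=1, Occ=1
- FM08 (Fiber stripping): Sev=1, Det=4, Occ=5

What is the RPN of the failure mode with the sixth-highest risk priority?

8

RPN = Severity × Occurrence × Detection:
  FM01: 4 × 4 × 2 = 32
  FM02: 3 × 1 × 1 = 3
  FM03: 5 × 5 × 5 = 125
  FM04: 3 × 2 × 2 = 12
  FM05: 2 × 1 × 4 = 8
  FM06: 4 × 3 × 4 = 48
  FM07: 1 × 1 × 1 = 1
  FM08: 1 × 5 × 4 = 20
Sorted descending: 125, 48, 32, 20, 12, 8, 3, 1.
The sixth-highest RPN is 8 (FM05).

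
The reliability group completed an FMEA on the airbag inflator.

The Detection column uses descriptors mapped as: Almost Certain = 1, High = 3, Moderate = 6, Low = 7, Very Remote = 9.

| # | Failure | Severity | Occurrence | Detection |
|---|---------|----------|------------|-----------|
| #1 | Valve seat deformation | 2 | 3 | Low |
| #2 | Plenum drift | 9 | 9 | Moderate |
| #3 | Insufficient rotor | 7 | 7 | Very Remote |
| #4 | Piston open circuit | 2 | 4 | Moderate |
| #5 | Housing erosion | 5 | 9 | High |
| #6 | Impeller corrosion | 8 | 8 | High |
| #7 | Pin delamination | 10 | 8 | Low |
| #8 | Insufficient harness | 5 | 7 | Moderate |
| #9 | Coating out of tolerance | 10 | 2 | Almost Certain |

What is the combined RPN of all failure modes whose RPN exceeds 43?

RPN = Severity × Occurrence × Detection:
  #1: 2 × 3 × 7 = 42
  #2: 9 × 9 × 6 = 486
  #3: 7 × 7 × 9 = 441
  #4: 2 × 4 × 6 = 48
  #5: 5 × 9 × 3 = 135
  #6: 8 × 8 × 3 = 192
  #7: 10 × 8 × 7 = 560
  #8: 5 × 7 × 6 = 210
  #9: 10 × 2 × 1 = 20
RPN > 43: #2 (486), #3 (441), #4 (48), #5 (135), #6 (192), #7 (560), #8 (210).
Sum: 486 + 441 + 48 + 135 + 192 + 560 + 210 = 2072.

2072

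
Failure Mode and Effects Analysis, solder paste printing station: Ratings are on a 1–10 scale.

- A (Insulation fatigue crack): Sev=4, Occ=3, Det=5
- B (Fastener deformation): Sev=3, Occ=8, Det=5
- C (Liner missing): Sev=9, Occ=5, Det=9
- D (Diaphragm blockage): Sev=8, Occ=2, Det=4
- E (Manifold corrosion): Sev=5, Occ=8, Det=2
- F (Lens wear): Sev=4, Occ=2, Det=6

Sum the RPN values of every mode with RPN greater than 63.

669

RPN = Severity × Occurrence × Detection:
  A: 4 × 3 × 5 = 60
  B: 3 × 8 × 5 = 120
  C: 9 × 5 × 9 = 405
  D: 8 × 2 × 4 = 64
  E: 5 × 8 × 2 = 80
  F: 4 × 2 × 6 = 48
RPN > 63: B (120), C (405), D (64), E (80).
Sum: 120 + 405 + 64 + 80 = 669.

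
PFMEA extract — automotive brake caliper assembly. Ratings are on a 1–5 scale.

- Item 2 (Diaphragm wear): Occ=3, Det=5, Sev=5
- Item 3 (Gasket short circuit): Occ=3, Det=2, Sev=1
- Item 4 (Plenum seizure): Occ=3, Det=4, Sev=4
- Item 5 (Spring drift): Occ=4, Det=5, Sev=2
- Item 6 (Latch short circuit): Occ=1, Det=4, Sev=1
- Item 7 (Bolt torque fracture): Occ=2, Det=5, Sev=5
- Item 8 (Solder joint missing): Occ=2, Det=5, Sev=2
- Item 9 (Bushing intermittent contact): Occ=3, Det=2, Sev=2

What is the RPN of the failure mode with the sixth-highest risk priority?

RPN = Severity × Occurrence × Detection:
  Item 2: 5 × 3 × 5 = 75
  Item 3: 1 × 3 × 2 = 6
  Item 4: 4 × 3 × 4 = 48
  Item 5: 2 × 4 × 5 = 40
  Item 6: 1 × 1 × 4 = 4
  Item 7: 5 × 2 × 5 = 50
  Item 8: 2 × 2 × 5 = 20
  Item 9: 2 × 3 × 2 = 12
Sorted descending: 75, 50, 48, 40, 20, 12, 6, 4.
The sixth-highest RPN is 12 (Item 9).

12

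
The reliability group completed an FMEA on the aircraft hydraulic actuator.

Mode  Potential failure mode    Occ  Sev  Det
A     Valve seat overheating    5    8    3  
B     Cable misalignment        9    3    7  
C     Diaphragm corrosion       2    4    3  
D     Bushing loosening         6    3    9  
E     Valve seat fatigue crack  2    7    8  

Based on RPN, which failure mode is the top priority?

RPN = Severity × Occurrence × Detection:
  A: 8 × 5 × 3 = 120
  B: 3 × 9 × 7 = 189
  C: 4 × 2 × 3 = 24
  D: 3 × 6 × 9 = 162
  E: 7 × 2 × 8 = 112
Highest RPN is 189 → B.

B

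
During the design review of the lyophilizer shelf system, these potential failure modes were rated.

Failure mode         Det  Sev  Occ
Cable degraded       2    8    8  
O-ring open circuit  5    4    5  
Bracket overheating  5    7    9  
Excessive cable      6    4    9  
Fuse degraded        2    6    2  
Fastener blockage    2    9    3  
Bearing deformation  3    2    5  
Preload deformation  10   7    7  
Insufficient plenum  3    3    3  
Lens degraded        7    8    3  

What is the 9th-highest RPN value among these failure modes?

RPN = Severity × Occurrence × Detection:
  Cable degraded: 8 × 8 × 2 = 128
  O-ring open circuit: 4 × 5 × 5 = 100
  Bracket overheating: 7 × 9 × 5 = 315
  Excessive cable: 4 × 9 × 6 = 216
  Fuse degraded: 6 × 2 × 2 = 24
  Fastener blockage: 9 × 3 × 2 = 54
  Bearing deformation: 2 × 5 × 3 = 30
  Preload deformation: 7 × 7 × 10 = 490
  Insufficient plenum: 3 × 3 × 3 = 27
  Lens degraded: 8 × 3 × 7 = 168
Sorted descending: 490, 315, 216, 168, 128, 100, 54, 30, 27, 24.
The 9th-highest RPN is 27 (Insufficient plenum).

27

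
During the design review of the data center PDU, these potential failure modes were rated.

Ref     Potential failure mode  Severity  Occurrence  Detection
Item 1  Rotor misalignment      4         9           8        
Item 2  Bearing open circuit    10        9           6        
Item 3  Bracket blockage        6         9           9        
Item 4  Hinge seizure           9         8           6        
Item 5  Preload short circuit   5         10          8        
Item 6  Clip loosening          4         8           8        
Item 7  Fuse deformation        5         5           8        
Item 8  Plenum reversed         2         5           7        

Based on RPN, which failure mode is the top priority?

RPN = Severity × Occurrence × Detection:
  Item 1: 4 × 9 × 8 = 288
  Item 2: 10 × 9 × 6 = 540
  Item 3: 6 × 9 × 9 = 486
  Item 4: 9 × 8 × 6 = 432
  Item 5: 5 × 10 × 8 = 400
  Item 6: 4 × 8 × 8 = 256
  Item 7: 5 × 5 × 8 = 200
  Item 8: 2 × 5 × 7 = 70
Highest RPN is 540 → Item 2.

Item 2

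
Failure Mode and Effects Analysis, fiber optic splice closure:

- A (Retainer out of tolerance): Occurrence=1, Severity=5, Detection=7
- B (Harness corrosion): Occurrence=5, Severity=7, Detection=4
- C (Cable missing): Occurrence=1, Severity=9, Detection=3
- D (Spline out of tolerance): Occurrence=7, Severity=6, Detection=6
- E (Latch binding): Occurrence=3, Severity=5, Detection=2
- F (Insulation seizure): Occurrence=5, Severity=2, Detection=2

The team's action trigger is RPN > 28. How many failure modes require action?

RPN = Severity × Occurrence × Detection:
  A: 5 × 1 × 7 = 35
  B: 7 × 5 × 4 = 140
  C: 9 × 1 × 3 = 27
  D: 6 × 7 × 6 = 252
  E: 5 × 3 × 2 = 30
  F: 2 × 5 × 2 = 20
Modes with RPN > 28: A (35), B (140), D (252), E (30) → 4.

4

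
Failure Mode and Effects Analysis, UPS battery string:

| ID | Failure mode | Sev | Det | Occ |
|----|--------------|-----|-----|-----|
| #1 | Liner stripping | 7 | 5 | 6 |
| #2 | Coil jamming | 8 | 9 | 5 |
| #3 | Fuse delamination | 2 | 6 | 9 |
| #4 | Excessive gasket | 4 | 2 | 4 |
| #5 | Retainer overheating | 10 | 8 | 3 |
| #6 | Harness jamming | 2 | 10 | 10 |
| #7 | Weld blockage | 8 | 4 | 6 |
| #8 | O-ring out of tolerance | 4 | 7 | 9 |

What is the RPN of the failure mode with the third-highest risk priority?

RPN = Severity × Occurrence × Detection:
  #1: 7 × 6 × 5 = 210
  #2: 8 × 5 × 9 = 360
  #3: 2 × 9 × 6 = 108
  #4: 4 × 4 × 2 = 32
  #5: 10 × 3 × 8 = 240
  #6: 2 × 10 × 10 = 200
  #7: 8 × 6 × 4 = 192
  #8: 4 × 9 × 7 = 252
Sorted descending: 360, 252, 240, 210, 200, 192, 108, 32.
The third-highest RPN is 240 (#5).

240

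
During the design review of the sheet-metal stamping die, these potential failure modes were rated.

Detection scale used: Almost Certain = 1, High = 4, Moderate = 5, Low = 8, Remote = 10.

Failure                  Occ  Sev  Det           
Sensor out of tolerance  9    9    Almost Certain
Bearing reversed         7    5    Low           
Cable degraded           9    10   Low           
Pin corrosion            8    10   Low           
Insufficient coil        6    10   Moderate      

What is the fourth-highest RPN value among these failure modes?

RPN = Severity × Occurrence × Detection:
  Sensor out of tolerance: 9 × 9 × 1 = 81
  Bearing reversed: 5 × 7 × 8 = 280
  Cable degraded: 10 × 9 × 8 = 720
  Pin corrosion: 10 × 8 × 8 = 640
  Insufficient coil: 10 × 6 × 5 = 300
Sorted descending: 720, 640, 300, 280, 81.
The fourth-highest RPN is 280 (Bearing reversed).

280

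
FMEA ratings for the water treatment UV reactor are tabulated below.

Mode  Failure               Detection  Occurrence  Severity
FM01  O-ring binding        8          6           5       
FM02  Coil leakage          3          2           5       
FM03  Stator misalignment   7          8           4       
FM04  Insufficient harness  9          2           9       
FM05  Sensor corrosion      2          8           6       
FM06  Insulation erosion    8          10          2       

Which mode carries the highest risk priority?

RPN = Severity × Occurrence × Detection:
  FM01: 5 × 6 × 8 = 240
  FM02: 5 × 2 × 3 = 30
  FM03: 4 × 8 × 7 = 224
  FM04: 9 × 2 × 9 = 162
  FM05: 6 × 8 × 2 = 96
  FM06: 2 × 10 × 8 = 160
Highest RPN is 240 → FM01.

FM01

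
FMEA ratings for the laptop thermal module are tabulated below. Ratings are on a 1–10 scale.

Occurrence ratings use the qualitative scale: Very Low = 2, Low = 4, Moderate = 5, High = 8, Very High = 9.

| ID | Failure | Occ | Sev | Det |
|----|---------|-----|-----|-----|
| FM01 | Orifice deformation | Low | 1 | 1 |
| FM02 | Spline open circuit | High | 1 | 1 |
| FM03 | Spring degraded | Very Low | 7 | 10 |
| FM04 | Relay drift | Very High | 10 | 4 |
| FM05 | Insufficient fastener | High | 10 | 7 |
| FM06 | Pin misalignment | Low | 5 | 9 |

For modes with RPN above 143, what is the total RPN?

1100

RPN = Severity × Occurrence × Detection:
  FM01: 1 × 4 × 1 = 4
  FM02: 1 × 8 × 1 = 8
  FM03: 7 × 2 × 10 = 140
  FM04: 10 × 9 × 4 = 360
  FM05: 10 × 8 × 7 = 560
  FM06: 5 × 4 × 9 = 180
RPN > 143: FM04 (360), FM05 (560), FM06 (180).
Sum: 360 + 560 + 180 = 1100.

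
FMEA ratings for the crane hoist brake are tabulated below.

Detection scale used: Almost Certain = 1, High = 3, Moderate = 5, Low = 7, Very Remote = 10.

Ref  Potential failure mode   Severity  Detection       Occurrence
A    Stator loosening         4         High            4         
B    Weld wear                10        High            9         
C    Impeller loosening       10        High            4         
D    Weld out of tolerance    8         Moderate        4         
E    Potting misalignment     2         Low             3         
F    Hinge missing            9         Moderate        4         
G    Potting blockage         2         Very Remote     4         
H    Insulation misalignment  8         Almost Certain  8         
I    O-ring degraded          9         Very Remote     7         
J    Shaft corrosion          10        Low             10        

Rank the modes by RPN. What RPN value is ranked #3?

RPN = Severity × Occurrence × Detection:
  A: 4 × 4 × 3 = 48
  B: 10 × 9 × 3 = 270
  C: 10 × 4 × 3 = 120
  D: 8 × 4 × 5 = 160
  E: 2 × 3 × 7 = 42
  F: 9 × 4 × 5 = 180
  G: 2 × 4 × 10 = 80
  H: 8 × 8 × 1 = 64
  I: 9 × 7 × 10 = 630
  J: 10 × 10 × 7 = 700
Sorted descending: 700, 630, 270, 180, 160, 120, 80, 64, 48, 42.
The third-highest RPN is 270 (B).

270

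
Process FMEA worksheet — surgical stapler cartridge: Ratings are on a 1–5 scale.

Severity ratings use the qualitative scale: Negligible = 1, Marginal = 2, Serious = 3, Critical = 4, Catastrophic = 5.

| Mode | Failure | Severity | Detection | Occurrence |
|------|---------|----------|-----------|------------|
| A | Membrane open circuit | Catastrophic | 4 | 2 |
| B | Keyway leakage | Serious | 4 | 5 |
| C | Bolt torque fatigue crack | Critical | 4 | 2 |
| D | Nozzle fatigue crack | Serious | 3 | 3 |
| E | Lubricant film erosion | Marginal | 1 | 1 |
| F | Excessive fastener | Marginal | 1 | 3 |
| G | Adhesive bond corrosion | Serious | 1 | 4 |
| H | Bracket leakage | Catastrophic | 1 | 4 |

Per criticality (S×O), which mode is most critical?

Criticality = Severity × Occurrence:
  A: 5 × 2 = 10
  B: 3 × 5 = 15
  C: 4 × 2 = 8
  D: 3 × 3 = 9
  E: 2 × 1 = 2
  F: 2 × 3 = 6
  G: 3 × 4 = 12
  H: 5 × 4 = 20
Highest criticality is 20 → H.

H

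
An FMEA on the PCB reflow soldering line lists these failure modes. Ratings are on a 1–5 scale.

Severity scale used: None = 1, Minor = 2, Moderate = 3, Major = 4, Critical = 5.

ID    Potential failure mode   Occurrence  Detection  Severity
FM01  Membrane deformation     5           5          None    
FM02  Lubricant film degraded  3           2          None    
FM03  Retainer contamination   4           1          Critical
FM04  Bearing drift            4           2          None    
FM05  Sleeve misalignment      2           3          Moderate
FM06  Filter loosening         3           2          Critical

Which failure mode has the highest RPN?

FM06

RPN = Severity × Occurrence × Detection:
  FM01: 1 × 5 × 5 = 25
  FM02: 1 × 3 × 2 = 6
  FM03: 5 × 4 × 1 = 20
  FM04: 1 × 4 × 2 = 8
  FM05: 3 × 2 × 3 = 18
  FM06: 5 × 3 × 2 = 30
Highest RPN is 30 → FM06.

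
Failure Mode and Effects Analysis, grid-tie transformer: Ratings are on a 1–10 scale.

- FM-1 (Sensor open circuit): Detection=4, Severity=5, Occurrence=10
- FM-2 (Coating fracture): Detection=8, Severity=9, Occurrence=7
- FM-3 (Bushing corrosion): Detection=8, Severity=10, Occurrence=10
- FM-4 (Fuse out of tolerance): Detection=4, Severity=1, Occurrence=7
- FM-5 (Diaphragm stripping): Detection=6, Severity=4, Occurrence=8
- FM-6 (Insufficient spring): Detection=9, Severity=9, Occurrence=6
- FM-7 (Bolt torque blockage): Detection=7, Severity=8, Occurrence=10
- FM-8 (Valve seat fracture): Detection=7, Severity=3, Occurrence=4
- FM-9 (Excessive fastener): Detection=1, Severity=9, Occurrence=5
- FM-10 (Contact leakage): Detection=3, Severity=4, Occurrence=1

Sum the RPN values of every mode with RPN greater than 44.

2871

RPN = Severity × Occurrence × Detection:
  FM-1: 5 × 10 × 4 = 200
  FM-2: 9 × 7 × 8 = 504
  FM-3: 10 × 10 × 8 = 800
  FM-4: 1 × 7 × 4 = 28
  FM-5: 4 × 8 × 6 = 192
  FM-6: 9 × 6 × 9 = 486
  FM-7: 8 × 10 × 7 = 560
  FM-8: 3 × 4 × 7 = 84
  FM-9: 9 × 5 × 1 = 45
  FM-10: 4 × 1 × 3 = 12
RPN > 44: FM-1 (200), FM-2 (504), FM-3 (800), FM-5 (192), FM-6 (486), FM-7 (560), FM-8 (84), FM-9 (45).
Sum: 200 + 504 + 800 + 192 + 486 + 560 + 84 + 45 = 2871.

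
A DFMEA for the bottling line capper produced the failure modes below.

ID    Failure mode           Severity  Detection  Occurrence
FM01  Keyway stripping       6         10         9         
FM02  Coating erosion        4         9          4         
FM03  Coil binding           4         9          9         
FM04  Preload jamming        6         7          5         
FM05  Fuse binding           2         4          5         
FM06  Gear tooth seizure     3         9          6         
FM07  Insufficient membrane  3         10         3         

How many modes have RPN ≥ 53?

RPN = Severity × Occurrence × Detection:
  FM01: 6 × 9 × 10 = 540
  FM02: 4 × 4 × 9 = 144
  FM03: 4 × 9 × 9 = 324
  FM04: 6 × 5 × 7 = 210
  FM05: 2 × 5 × 4 = 40
  FM06: 3 × 6 × 9 = 162
  FM07: 3 × 3 × 10 = 90
Modes with RPN ≥ 53: FM01 (540), FM02 (144), FM03 (324), FM04 (210), FM06 (162), FM07 (90) → 6.

6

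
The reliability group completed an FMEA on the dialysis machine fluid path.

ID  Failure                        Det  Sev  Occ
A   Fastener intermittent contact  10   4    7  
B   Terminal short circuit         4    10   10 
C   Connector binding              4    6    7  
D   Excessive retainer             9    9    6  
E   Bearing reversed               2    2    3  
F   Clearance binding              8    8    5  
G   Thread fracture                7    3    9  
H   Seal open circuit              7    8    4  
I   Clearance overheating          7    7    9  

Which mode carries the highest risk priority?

RPN = Severity × Occurrence × Detection:
  A: 4 × 7 × 10 = 280
  B: 10 × 10 × 4 = 400
  C: 6 × 7 × 4 = 168
  D: 9 × 6 × 9 = 486
  E: 2 × 3 × 2 = 12
  F: 8 × 5 × 8 = 320
  G: 3 × 9 × 7 = 189
  H: 8 × 4 × 7 = 224
  I: 7 × 9 × 7 = 441
Highest RPN is 486 → D.

D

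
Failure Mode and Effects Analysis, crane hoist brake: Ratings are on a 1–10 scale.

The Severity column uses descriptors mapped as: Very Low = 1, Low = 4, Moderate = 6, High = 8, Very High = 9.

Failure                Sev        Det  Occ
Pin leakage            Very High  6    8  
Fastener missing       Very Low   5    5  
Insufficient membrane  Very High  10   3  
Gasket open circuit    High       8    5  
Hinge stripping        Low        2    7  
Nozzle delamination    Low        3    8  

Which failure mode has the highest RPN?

RPN = Severity × Occurrence × Detection:
  Pin leakage: 9 × 8 × 6 = 432
  Fastener missing: 1 × 5 × 5 = 25
  Insufficient membrane: 9 × 3 × 10 = 270
  Gasket open circuit: 8 × 5 × 8 = 320
  Hinge stripping: 4 × 7 × 2 = 56
  Nozzle delamination: 4 × 8 × 3 = 96
Highest RPN is 432 → Pin leakage.

Pin leakage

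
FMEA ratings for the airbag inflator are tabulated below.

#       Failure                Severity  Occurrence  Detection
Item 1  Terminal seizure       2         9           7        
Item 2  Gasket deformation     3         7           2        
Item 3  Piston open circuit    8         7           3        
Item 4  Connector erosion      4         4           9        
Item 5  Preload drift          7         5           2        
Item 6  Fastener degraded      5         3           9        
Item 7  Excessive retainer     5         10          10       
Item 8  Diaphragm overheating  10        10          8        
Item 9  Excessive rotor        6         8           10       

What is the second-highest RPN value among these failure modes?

500

RPN = Severity × Occurrence × Detection:
  Item 1: 2 × 9 × 7 = 126
  Item 2: 3 × 7 × 2 = 42
  Item 3: 8 × 7 × 3 = 168
  Item 4: 4 × 4 × 9 = 144
  Item 5: 7 × 5 × 2 = 70
  Item 6: 5 × 3 × 9 = 135
  Item 7: 5 × 10 × 10 = 500
  Item 8: 10 × 10 × 8 = 800
  Item 9: 6 × 8 × 10 = 480
Sorted descending: 800, 500, 480, 168, 144, 135, 126, 70, 42.
The second-highest RPN is 500 (Item 7).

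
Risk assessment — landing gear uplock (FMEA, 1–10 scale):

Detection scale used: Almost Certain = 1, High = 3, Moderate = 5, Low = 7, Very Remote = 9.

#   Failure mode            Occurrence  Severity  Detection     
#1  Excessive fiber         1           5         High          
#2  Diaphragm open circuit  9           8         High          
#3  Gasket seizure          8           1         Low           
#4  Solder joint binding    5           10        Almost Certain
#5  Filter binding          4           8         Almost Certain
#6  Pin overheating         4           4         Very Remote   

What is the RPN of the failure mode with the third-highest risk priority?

RPN = Severity × Occurrence × Detection:
  #1: 5 × 1 × 3 = 15
  #2: 8 × 9 × 3 = 216
  #3: 1 × 8 × 7 = 56
  #4: 10 × 5 × 1 = 50
  #5: 8 × 4 × 1 = 32
  #6: 4 × 4 × 9 = 144
Sorted descending: 216, 144, 56, 50, 32, 15.
The third-highest RPN is 56 (#3).

56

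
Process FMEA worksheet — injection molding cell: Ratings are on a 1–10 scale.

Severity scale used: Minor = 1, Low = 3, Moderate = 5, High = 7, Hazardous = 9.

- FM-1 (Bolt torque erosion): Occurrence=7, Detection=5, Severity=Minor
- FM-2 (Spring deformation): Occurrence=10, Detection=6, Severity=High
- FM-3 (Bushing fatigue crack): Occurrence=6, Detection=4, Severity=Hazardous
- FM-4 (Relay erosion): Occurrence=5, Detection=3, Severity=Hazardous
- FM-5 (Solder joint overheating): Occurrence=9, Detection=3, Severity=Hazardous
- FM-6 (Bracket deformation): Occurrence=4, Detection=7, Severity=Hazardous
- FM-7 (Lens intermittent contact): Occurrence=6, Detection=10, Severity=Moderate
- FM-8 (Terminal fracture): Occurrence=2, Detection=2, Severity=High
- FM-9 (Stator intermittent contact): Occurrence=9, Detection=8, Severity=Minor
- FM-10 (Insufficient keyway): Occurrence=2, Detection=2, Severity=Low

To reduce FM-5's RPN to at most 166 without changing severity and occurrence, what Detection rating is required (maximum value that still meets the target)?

FM-5: S=9, O=9, D=3 → current RPN = 243.
Fixed product = 81. Need 81 × D ≤ 166, so D ≤ 166/81 = 2.05.
Maximum integer Detection rating = 2 (gives RPN 162; D=3 would give 243 > 166).

2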